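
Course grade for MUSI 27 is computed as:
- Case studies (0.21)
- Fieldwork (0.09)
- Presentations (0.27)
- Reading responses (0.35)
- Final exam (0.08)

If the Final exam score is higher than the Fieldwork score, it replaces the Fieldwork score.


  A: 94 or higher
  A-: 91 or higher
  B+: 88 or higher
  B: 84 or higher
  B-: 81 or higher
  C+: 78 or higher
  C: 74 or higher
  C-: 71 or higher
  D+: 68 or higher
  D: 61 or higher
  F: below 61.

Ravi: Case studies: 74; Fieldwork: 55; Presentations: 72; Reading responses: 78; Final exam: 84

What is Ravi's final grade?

Final exam (84) > Fieldwork (55), so Fieldwork counts as 84.
Weighted total:
  Case studies 74 × 0.21 = 15.54
  Fieldwork 84 × 0.09 = 7.56
  Presentations 72 × 0.27 = 19.44
  Reading responses 78 × 0.35 = 27.3
  Final exam 84 × 0.08 = 6.72
Sum = 76.56
76.56 is ≥ 74 and < 78 → C

C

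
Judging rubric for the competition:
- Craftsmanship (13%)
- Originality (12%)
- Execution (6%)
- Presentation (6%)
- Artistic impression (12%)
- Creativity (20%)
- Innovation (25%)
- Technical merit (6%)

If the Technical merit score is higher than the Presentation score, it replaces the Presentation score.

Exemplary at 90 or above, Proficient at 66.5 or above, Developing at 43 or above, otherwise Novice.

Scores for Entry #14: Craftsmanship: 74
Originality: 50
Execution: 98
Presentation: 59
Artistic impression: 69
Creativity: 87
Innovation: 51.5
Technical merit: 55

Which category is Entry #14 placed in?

Technical merit (55) ≤ Presentation (59), so Presentation stays at 59.
Weighted total:
  Craftsmanship 74 × 0.13 = 9.62
  Originality 50 × 0.12 = 6
  Execution 98 × 0.06 = 5.88
  Presentation 59 × 0.06 = 3.54
  Artistic impression 69 × 0.12 = 8.28
  Creativity 87 × 0.2 = 17.4
  Innovation 51.5 × 0.25 = 12.875
  Technical merit 55 × 0.06 = 3.3
Sum = 66.895
66.895 is ≥ 66.5 and < 90 → Proficient

Proficient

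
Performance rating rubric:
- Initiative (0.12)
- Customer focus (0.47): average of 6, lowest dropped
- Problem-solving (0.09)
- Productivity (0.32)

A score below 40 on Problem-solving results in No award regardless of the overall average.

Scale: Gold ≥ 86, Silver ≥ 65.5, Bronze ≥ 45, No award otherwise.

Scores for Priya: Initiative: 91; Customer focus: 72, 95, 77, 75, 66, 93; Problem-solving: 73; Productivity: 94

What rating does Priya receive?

Customer focus: drop 66 → average of remaining 5 = 412/5 = 82.4
Problem-solving score 73 ≥ 40: minimum met.
Weighted total:
  Initiative 91 × 0.12 = 10.92
  Customer focus 82.4 × 0.47 = 38.728
  Problem-solving 73 × 0.09 = 6.57
  Productivity 94 × 0.32 = 30.08
Sum = 86.298
86.298 ≥ 86 → Gold

Gold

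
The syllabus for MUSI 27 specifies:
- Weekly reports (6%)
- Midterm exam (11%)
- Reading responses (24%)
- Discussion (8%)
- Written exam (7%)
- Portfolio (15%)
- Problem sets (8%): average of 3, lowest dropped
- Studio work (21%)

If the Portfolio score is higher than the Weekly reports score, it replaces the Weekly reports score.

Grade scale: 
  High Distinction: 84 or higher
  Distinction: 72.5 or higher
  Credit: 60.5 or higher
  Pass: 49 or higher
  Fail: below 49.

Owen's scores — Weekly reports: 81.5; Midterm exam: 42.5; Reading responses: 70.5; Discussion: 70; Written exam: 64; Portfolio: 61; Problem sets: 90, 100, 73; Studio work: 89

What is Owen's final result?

Problem sets: drop 73 → average of remaining 2 = 190/2 = 95
Portfolio (61) ≤ Weekly reports (81.5), so Weekly reports stays at 81.5.
Weighted total:
  Weekly reports 81.5 × 0.06 = 4.89
  Midterm exam 42.5 × 0.11 = 4.675
  Reading responses 70.5 × 0.24 = 16.92
  Discussion 70 × 0.08 = 5.6
  Written exam 64 × 0.07 = 4.48
  Portfolio 61 × 0.15 = 9.15
  Problem sets 95 × 0.08 = 7.6
  Studio work 89 × 0.21 = 18.69
Sum = 72.005
72.005 is ≥ 60.5 and < 72.5 → Credit

Credit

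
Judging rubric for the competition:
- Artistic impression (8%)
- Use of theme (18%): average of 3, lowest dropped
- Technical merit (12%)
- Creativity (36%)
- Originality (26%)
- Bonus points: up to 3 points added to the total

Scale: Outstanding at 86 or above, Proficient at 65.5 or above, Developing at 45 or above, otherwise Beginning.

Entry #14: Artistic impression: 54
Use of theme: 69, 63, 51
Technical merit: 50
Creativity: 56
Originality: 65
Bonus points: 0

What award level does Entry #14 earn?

Developing

Use of theme: drop 51 → average of remaining 2 = 132/2 = 66
Weighted total:
  Artistic impression 54 × 0.08 = 4.32
  Use of theme 66 × 0.18 = 11.88
  Technical merit 50 × 0.12 = 6
  Creativity 56 × 0.36 = 20.16
  Originality 65 × 0.26 = 16.9
Sum = 59.26
Bonus points: 59.26 + 0 = 59.26
59.26 is ≥ 45 and < 65.5 → Developing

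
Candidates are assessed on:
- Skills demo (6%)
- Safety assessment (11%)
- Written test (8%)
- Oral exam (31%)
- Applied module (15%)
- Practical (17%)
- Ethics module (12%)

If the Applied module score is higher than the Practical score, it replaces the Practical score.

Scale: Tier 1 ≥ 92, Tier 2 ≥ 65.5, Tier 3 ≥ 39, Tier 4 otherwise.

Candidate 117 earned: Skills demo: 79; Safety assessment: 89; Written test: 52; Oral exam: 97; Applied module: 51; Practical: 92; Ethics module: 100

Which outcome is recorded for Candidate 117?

Tier 2

Applied module (51) ≤ Practical (92), so Practical stays at 92.
Weighted total:
  Skills demo 79 × 0.06 = 4.74
  Safety assessment 89 × 0.11 = 9.79
  Written test 52 × 0.08 = 4.16
  Oral exam 97 × 0.31 = 30.07
  Applied module 51 × 0.15 = 7.65
  Practical 92 × 0.17 = 15.64
  Ethics module 100 × 0.12 = 12
Sum = 84.05
84.05 is ≥ 65.5 and < 92 → Tier 2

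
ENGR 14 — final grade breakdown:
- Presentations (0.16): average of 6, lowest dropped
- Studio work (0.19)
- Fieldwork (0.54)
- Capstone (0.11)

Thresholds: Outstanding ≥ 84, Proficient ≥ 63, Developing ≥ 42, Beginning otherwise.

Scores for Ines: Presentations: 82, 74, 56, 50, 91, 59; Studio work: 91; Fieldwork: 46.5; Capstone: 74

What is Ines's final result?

Presentations: drop 50 → average of remaining 5 = 362/5 = 72.4
Weighted total:
  Presentations 72.4 × 0.16 = 11.584
  Studio work 91 × 0.19 = 17.29
  Fieldwork 46.5 × 0.54 = 25.11
  Capstone 74 × 0.11 = 8.14
Sum = 62.124
62.124 is ≥ 42 and < 63 → Developing

Developing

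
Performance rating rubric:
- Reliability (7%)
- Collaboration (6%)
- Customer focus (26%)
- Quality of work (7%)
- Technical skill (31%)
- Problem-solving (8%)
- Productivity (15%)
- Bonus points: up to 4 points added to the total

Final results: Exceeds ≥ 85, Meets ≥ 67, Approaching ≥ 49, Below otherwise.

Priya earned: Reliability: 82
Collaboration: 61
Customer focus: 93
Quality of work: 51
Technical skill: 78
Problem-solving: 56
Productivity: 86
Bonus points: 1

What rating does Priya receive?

Weighted total:
  Reliability 82 × 0.07 = 5.74
  Collaboration 61 × 0.06 = 3.66
  Customer focus 93 × 0.26 = 24.18
  Quality of work 51 × 0.07 = 3.57
  Technical skill 78 × 0.31 = 24.18
  Problem-solving 56 × 0.08 = 4.48
  Productivity 86 × 0.15 = 12.9
Sum = 78.71
Bonus points: 78.71 + 1 = 79.71
79.71 is ≥ 67 and < 85 → Meets

Meets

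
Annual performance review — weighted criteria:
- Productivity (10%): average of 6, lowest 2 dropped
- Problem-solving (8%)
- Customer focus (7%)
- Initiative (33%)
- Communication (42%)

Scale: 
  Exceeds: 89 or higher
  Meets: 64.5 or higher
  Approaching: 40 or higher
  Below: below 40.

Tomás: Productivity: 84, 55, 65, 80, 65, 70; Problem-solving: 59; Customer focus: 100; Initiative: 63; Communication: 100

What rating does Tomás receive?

Meets

Productivity: drop 55, 65 → average of remaining 4 = 299/4 = 74.75
Weighted total:
  Productivity 74.75 × 0.1 = 7.475
  Problem-solving 59 × 0.08 = 4.72
  Customer focus 100 × 0.07 = 7
  Initiative 63 × 0.33 = 20.79
  Communication 100 × 0.42 = 42
Sum = 81.985
81.985 is ≥ 64.5 and < 89 → Meets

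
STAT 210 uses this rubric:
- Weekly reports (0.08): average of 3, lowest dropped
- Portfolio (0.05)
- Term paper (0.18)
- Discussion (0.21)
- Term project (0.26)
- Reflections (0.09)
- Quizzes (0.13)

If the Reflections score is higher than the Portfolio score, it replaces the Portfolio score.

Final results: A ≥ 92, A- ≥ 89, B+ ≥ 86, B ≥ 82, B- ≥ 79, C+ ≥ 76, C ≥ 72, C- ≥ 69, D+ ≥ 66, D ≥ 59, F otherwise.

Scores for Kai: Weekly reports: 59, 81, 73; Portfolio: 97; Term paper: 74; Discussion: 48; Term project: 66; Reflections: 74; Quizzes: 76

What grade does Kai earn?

D+

Weekly reports: drop 59 → average of remaining 2 = 154/2 = 77
Reflections (74) ≤ Portfolio (97), so Portfolio stays at 97.
Weighted total:
  Weekly reports 77 × 0.08 = 6.16
  Portfolio 97 × 0.05 = 4.85
  Term paper 74 × 0.18 = 13.32
  Discussion 48 × 0.21 = 10.08
  Term project 66 × 0.26 = 17.16
  Reflections 74 × 0.09 = 6.66
  Quizzes 76 × 0.13 = 9.88
Sum = 68.11
68.11 is ≥ 66 and < 69 → D+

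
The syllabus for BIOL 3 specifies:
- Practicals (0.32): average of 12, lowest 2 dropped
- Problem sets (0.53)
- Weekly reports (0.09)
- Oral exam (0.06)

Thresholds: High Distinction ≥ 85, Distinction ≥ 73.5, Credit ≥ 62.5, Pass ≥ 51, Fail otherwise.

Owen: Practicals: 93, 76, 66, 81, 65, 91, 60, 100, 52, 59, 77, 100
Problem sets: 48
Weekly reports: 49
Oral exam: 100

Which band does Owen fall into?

Pass

Practicals: drop 52, 59 → average of remaining 10 = 809/10 = 80.9
Weighted total:
  Practicals 80.9 × 0.32 = 25.888
  Problem sets 48 × 0.53 = 25.44
  Weekly reports 49 × 0.09 = 4.41
  Oral exam 100 × 0.06 = 6
Sum = 61.738
61.738 is ≥ 51 and < 62.5 → Pass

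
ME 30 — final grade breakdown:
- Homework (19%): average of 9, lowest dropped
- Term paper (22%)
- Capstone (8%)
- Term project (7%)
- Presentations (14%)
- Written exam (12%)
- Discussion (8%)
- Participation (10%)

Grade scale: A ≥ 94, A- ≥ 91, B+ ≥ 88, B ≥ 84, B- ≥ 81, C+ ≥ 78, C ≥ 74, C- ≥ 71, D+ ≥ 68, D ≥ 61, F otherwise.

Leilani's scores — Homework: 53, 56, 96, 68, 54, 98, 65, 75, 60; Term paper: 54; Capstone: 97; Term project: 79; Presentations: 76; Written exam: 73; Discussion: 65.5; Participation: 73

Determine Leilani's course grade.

Homework: drop 53 → average of remaining 8 = 572/8 = 71.5
Weighted total:
  Homework 71.5 × 0.19 = 13.585
  Term paper 54 × 0.22 = 11.88
  Capstone 97 × 0.08 = 7.76
  Term project 79 × 0.07 = 5.53
  Presentations 76 × 0.14 = 10.64
  Written exam 73 × 0.12 = 8.76
  Discussion 65.5 × 0.08 = 5.24
  Participation 73 × 0.1 = 7.3
Sum = 70.695
70.695 is ≥ 68 and < 71 → D+

D+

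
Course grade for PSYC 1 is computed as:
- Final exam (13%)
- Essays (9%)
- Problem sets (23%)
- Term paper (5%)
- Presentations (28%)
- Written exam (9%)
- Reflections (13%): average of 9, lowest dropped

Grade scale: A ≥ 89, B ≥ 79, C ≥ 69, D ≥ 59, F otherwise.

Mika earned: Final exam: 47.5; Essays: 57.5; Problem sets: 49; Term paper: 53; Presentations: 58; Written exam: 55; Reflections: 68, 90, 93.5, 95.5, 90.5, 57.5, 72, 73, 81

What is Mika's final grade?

F

Reflections: drop 57.5 → average of remaining 8 = 663.5/8 = 82.9375
Weighted total:
  Final exam 47.5 × 0.13 = 6.175
  Essays 57.5 × 0.09 = 5.175
  Problem sets 49 × 0.23 = 11.27
  Term paper 53 × 0.05 = 2.65
  Presentations 58 × 0.28 = 16.24
  Written exam 55 × 0.09 = 4.95
  Reflections 82.9375 × 0.13 = 10.781875
Sum = 57.241875
57.241875 < 59 → F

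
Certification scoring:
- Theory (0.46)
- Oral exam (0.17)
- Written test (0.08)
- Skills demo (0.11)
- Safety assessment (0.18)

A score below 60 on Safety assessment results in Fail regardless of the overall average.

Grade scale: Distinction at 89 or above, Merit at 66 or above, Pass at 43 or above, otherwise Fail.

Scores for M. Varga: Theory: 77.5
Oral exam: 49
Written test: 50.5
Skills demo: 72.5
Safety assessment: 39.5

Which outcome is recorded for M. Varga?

Fail

Safety assessment score 39.5 < 60: minimum not met.
Weighted total:
  Theory 77.5 × 0.46 = 35.65
  Oral exam 49 × 0.17 = 8.33
  Written test 50.5 × 0.08 = 4.04
  Skills demo 72.5 × 0.11 = 7.975
  Safety assessment 39.5 × 0.18 = 7.11
Sum = 63.105
Because the Safety assessment minimum was not met, the result is Fail.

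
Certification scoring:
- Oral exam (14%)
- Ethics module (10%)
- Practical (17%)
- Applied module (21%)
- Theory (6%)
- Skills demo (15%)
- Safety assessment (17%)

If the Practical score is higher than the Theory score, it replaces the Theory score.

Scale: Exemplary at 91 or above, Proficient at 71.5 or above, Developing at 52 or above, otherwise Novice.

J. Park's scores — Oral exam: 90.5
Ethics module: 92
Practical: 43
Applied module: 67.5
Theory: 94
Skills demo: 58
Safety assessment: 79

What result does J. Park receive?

Practical (43) ≤ Theory (94), so Theory stays at 94.
Weighted total:
  Oral exam 90.5 × 0.14 = 12.67
  Ethics module 92 × 0.1 = 9.2
  Practical 43 × 0.17 = 7.31
  Applied module 67.5 × 0.21 = 14.175
  Theory 94 × 0.06 = 5.64
  Skills demo 58 × 0.15 = 8.7
  Safety assessment 79 × 0.17 = 13.43
Sum = 71.125
71.125 is ≥ 52 and < 71.5 → Developing

Developing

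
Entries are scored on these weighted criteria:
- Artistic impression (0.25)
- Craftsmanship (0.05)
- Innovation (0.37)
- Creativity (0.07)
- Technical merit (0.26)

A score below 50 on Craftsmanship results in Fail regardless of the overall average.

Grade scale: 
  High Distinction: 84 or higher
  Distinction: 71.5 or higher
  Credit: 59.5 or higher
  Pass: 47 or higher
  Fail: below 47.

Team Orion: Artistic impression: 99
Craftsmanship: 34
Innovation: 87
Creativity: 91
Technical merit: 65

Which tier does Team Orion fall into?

Craftsmanship score 34 < 50: minimum not met.
Weighted total:
  Artistic impression 99 × 0.25 = 24.75
  Craftsmanship 34 × 0.05 = 1.7
  Innovation 87 × 0.37 = 32.19
  Creativity 91 × 0.07 = 6.37
  Technical merit 65 × 0.26 = 16.9
Sum = 81.91
Because the Craftsmanship minimum was not met, the result is Fail.

Fail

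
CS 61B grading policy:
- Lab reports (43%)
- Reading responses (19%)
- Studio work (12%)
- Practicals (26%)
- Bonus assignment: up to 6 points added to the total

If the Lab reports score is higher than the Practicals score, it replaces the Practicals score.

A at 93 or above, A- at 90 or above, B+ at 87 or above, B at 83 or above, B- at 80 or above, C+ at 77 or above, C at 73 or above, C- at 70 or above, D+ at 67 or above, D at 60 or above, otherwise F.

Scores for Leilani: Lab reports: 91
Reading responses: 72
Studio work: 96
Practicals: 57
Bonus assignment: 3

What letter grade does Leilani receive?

Lab reports (91) > Practicals (57), so Practicals counts as 91.
Weighted total:
  Lab reports 91 × 0.43 = 39.13
  Reading responses 72 × 0.19 = 13.68
  Studio work 96 × 0.12 = 11.52
  Practicals 91 × 0.26 = 23.66
Sum = 87.99
Bonus assignment: 87.99 + 3 = 90.99
90.99 is ≥ 90 and < 93 → A-

A-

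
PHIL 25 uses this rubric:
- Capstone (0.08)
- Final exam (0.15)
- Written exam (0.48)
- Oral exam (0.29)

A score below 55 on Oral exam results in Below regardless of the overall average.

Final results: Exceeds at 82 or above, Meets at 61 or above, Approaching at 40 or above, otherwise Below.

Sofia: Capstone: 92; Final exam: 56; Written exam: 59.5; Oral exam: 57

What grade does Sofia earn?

Oral exam score 57 ≥ 55: minimum met.
Weighted total:
  Capstone 92 × 0.08 = 7.36
  Final exam 56 × 0.15 = 8.4
  Written exam 59.5 × 0.48 = 28.56
  Oral exam 57 × 0.29 = 16.53
Sum = 60.85
60.85 is ≥ 40 and < 61 → Approaching

Approaching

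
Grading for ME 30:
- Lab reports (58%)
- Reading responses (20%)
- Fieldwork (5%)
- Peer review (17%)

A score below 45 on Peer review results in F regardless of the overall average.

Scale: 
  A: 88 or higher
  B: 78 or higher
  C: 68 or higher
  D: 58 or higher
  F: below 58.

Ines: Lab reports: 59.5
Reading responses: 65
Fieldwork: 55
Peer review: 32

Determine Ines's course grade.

F

Peer review score 32 < 45: minimum not met.
Weighted total:
  Lab reports 59.5 × 0.58 = 34.51
  Reading responses 65 × 0.2 = 13
  Fieldwork 55 × 0.05 = 2.75
  Peer review 32 × 0.17 = 5.44
Sum = 55.7
Because the Peer review minimum was not met, the result is F.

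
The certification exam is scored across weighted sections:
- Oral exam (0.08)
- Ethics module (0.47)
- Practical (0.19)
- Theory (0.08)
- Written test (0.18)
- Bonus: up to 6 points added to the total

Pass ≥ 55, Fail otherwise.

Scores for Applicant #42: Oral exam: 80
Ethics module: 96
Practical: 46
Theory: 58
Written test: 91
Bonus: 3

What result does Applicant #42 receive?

Weighted total:
  Oral exam 80 × 0.08 = 6.4
  Ethics module 96 × 0.47 = 45.12
  Practical 46 × 0.19 = 8.74
  Theory 58 × 0.08 = 4.64
  Written test 91 × 0.18 = 16.38
Sum = 81.28
Bonus: 81.28 + 3 = 84.28
84.28 ≥ 55 → Pass

Pass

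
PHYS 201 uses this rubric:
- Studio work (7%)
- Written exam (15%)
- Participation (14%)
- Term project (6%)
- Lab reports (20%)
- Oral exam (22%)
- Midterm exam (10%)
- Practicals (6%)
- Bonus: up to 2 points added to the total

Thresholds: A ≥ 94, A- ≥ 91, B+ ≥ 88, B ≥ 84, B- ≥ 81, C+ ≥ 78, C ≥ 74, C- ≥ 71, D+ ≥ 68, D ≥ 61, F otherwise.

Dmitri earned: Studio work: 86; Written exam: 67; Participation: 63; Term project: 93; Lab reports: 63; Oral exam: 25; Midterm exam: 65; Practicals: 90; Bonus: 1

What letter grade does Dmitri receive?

Weighted total:
  Studio work 86 × 0.07 = 6.02
  Written exam 67 × 0.15 = 10.05
  Participation 63 × 0.14 = 8.82
  Term project 93 × 0.06 = 5.58
  Lab reports 63 × 0.2 = 12.6
  Oral exam 25 × 0.22 = 5.5
  Midterm exam 65 × 0.1 = 6.5
  Practicals 90 × 0.06 = 5.4
Sum = 60.47
Bonus: 60.47 + 1 = 61.47
61.47 is ≥ 61 and < 68 → D

D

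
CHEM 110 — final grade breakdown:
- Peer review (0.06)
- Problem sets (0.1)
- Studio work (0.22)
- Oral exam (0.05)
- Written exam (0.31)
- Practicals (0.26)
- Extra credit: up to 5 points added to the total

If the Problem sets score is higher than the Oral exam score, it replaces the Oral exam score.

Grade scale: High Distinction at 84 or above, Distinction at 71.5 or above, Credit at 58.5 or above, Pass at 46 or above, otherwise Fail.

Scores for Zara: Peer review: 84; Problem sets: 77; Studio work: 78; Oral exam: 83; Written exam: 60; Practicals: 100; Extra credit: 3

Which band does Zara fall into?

Problem sets (77) ≤ Oral exam (83), so Oral exam stays at 83.
Weighted total:
  Peer review 84 × 0.06 = 5.04
  Problem sets 77 × 0.1 = 7.7
  Studio work 78 × 0.22 = 17.16
  Oral exam 83 × 0.05 = 4.15
  Written exam 60 × 0.31 = 18.6
  Practicals 100 × 0.26 = 26
Sum = 78.65
Extra credit: 78.65 + 3 = 81.65
81.65 is ≥ 71.5 and < 84 → Distinction

Distinction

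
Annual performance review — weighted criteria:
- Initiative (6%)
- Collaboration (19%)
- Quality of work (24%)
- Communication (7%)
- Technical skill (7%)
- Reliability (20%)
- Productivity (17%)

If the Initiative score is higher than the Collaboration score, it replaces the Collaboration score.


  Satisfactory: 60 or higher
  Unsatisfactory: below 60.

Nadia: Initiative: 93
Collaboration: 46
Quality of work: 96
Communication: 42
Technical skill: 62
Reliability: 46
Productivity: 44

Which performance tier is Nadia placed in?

Satisfactory

Initiative (93) > Collaboration (46), so Collaboration counts as 93.
Weighted total:
  Initiative 93 × 0.06 = 5.58
  Collaboration 93 × 0.19 = 17.67
  Quality of work 96 × 0.24 = 23.04
  Communication 42 × 0.07 = 2.94
  Technical skill 62 × 0.07 = 4.34
  Reliability 46 × 0.2 = 9.2
  Productivity 44 × 0.17 = 7.48
Sum = 70.25
70.25 ≥ 60 → Satisfactory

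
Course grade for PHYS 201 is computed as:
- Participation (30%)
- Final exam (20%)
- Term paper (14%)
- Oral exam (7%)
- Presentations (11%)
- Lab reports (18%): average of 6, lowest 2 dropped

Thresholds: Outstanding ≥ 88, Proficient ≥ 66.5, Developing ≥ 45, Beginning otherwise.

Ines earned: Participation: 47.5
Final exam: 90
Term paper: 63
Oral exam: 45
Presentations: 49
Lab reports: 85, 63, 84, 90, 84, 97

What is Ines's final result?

Lab reports: drop 63, 84 → average of remaining 4 = 356/4 = 89
Weighted total:
  Participation 47.5 × 0.3 = 14.25
  Final exam 90 × 0.2 = 18
  Term paper 63 × 0.14 = 8.82
  Oral exam 45 × 0.07 = 3.15
  Presentations 49 × 0.11 = 5.39
  Lab reports 89 × 0.18 = 16.02
Sum = 65.63
65.63 is ≥ 45 and < 66.5 → Developing

Developing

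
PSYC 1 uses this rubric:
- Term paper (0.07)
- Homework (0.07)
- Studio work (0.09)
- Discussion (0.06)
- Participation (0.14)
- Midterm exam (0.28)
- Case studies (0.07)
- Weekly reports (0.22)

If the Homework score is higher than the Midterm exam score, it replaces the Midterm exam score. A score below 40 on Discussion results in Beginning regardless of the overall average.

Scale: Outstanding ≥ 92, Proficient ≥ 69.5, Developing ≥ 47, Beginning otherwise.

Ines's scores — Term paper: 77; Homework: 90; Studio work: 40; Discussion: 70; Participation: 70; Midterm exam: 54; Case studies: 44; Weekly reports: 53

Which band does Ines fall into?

Homework (90) > Midterm exam (54), so Midterm exam counts as 90.
Discussion score 70 ≥ 40: minimum met.
Weighted total:
  Term paper 77 × 0.07 = 5.39
  Homework 90 × 0.07 = 6.3
  Studio work 40 × 0.09 = 3.6
  Discussion 70 × 0.06 = 4.2
  Participation 70 × 0.14 = 9.8
  Midterm exam 90 × 0.28 = 25.2
  Case studies 44 × 0.07 = 3.08
  Weekly reports 53 × 0.22 = 11.66
Sum = 69.23
69.23 is ≥ 47 and < 69.5 → Developing

Developing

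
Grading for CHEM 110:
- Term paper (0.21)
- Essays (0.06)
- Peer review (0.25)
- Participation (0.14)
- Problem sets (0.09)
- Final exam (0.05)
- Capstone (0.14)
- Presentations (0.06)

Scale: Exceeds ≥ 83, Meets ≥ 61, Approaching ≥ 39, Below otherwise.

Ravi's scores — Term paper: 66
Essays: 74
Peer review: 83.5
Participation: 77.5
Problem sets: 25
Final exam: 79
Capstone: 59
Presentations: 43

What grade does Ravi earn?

Meets

Weighted total:
  Term paper 66 × 0.21 = 13.86
  Essays 74 × 0.06 = 4.44
  Peer review 83.5 × 0.25 = 20.875
  Participation 77.5 × 0.14 = 10.85
  Problem sets 25 × 0.09 = 2.25
  Final exam 79 × 0.05 = 3.95
  Capstone 59 × 0.14 = 8.26
  Presentations 43 × 0.06 = 2.58
Sum = 67.065
67.065 is ≥ 61 and < 83 → Meets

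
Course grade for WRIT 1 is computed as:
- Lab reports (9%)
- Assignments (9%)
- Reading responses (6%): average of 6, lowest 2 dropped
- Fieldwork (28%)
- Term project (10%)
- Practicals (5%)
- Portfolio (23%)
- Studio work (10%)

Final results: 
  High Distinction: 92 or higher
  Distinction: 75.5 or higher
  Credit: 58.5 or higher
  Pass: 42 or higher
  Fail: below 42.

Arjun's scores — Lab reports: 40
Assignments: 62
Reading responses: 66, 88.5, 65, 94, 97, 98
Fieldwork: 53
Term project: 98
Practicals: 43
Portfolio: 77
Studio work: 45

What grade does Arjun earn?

Credit

Reading responses: drop 65, 66 → average of remaining 4 = 377.5/4 = 94.375
Weighted total:
  Lab reports 40 × 0.09 = 3.6
  Assignments 62 × 0.09 = 5.58
  Reading responses 94.375 × 0.06 = 5.6625
  Fieldwork 53 × 0.28 = 14.84
  Term project 98 × 0.1 = 9.8
  Practicals 43 × 0.05 = 2.15
  Portfolio 77 × 0.23 = 17.71
  Studio work 45 × 0.1 = 4.5
Sum = 63.8425
63.8425 is ≥ 58.5 and < 75.5 → Credit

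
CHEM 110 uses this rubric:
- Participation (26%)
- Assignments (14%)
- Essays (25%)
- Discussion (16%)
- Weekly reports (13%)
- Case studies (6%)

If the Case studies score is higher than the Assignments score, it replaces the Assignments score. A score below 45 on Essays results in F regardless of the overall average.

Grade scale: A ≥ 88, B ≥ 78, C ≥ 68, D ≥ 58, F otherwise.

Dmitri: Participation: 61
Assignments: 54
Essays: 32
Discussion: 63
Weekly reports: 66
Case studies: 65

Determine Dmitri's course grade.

Case studies (65) > Assignments (54), so Assignments counts as 65.
Essays score 32 < 45: minimum not met.
Weighted total:
  Participation 61 × 0.26 = 15.86
  Assignments 65 × 0.14 = 9.1
  Essays 32 × 0.25 = 8
  Discussion 63 × 0.16 = 10.08
  Weekly reports 66 × 0.13 = 8.58
  Case studies 65 × 0.06 = 3.9
Sum = 55.52
Because the Essays minimum was not met, the result is F.

F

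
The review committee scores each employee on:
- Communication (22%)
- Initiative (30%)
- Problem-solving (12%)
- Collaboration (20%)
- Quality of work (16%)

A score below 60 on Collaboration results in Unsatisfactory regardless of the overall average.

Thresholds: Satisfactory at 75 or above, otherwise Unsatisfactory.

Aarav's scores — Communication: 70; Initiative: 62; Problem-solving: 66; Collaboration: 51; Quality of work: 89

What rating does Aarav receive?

Collaboration score 51 < 60: minimum not met.
Weighted total:
  Communication 70 × 0.22 = 15.4
  Initiative 62 × 0.3 = 18.6
  Problem-solving 66 × 0.12 = 7.92
  Collaboration 51 × 0.2 = 10.2
  Quality of work 89 × 0.16 = 14.24
Sum = 66.36
Because the Collaboration minimum was not met, the result is Unsatisfactory.

Unsatisfactory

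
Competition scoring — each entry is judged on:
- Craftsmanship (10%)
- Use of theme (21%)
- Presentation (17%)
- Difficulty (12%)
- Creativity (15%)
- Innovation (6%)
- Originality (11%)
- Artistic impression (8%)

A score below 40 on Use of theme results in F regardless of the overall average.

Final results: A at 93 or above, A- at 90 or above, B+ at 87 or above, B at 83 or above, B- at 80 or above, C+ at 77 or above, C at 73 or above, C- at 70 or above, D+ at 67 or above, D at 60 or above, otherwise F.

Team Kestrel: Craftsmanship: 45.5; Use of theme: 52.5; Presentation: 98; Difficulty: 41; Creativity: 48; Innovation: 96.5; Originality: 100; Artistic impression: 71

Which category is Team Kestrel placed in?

Use of theme score 52.5 ≥ 40: minimum met.
Weighted total:
  Craftsmanship 45.5 × 0.1 = 4.55
  Use of theme 52.5 × 0.21 = 11.025
  Presentation 98 × 0.17 = 16.66
  Difficulty 41 × 0.12 = 4.92
  Creativity 48 × 0.15 = 7.2
  Innovation 96.5 × 0.06 = 5.79
  Originality 100 × 0.11 = 11
  Artistic impression 71 × 0.08 = 5.68
Sum = 66.825
66.825 is ≥ 60 and < 67 → D

D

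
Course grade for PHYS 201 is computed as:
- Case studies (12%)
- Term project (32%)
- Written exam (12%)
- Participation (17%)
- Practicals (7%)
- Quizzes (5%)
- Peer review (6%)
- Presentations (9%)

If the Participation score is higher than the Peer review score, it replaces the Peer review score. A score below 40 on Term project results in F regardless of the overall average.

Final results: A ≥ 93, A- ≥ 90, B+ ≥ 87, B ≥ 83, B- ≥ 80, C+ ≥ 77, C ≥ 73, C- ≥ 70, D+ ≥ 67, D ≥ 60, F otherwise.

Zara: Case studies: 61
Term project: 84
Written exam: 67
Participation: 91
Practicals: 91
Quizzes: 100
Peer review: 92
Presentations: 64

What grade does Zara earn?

B-

Participation (91) ≤ Peer review (92), so Peer review stays at 92.
Term project score 84 ≥ 40: minimum met.
Weighted total:
  Case studies 61 × 0.12 = 7.32
  Term project 84 × 0.32 = 26.88
  Written exam 67 × 0.12 = 8.04
  Participation 91 × 0.17 = 15.47
  Practicals 91 × 0.07 = 6.37
  Quizzes 100 × 0.05 = 5
  Peer review 92 × 0.06 = 5.52
  Presentations 64 × 0.09 = 5.76
Sum = 80.36
80.36 is ≥ 80 and < 83 → B-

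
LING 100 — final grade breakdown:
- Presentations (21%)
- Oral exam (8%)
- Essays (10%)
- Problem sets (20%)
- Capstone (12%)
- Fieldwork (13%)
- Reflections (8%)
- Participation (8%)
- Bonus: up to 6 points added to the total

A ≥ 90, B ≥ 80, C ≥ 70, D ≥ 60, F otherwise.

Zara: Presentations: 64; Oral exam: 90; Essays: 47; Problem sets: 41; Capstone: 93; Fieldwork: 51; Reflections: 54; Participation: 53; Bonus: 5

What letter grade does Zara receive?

Weighted total:
  Presentations 64 × 0.21 = 13.44
  Oral exam 90 × 0.08 = 7.2
  Essays 47 × 0.1 = 4.7
  Problem sets 41 × 0.2 = 8.2
  Capstone 93 × 0.12 = 11.16
  Fieldwork 51 × 0.13 = 6.63
  Reflections 54 × 0.08 = 4.32
  Participation 53 × 0.08 = 4.24
Sum = 59.89
Bonus: 59.89 + 5 = 64.89
64.89 is ≥ 60 and < 70 → D

D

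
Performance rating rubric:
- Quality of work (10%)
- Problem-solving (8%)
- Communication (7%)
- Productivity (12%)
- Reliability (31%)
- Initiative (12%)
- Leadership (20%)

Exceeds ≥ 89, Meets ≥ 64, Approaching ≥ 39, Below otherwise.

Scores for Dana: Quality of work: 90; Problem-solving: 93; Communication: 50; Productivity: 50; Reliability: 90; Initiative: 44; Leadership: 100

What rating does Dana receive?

Meets

Weighted total:
  Quality of work 90 × 0.1 = 9
  Problem-solving 93 × 0.08 = 7.44
  Communication 50 × 0.07 = 3.5
  Productivity 50 × 0.12 = 6
  Reliability 90 × 0.31 = 27.9
  Initiative 44 × 0.12 = 5.28
  Leadership 100 × 0.2 = 20
Sum = 79.12
79.12 is ≥ 64 and < 89 → Meets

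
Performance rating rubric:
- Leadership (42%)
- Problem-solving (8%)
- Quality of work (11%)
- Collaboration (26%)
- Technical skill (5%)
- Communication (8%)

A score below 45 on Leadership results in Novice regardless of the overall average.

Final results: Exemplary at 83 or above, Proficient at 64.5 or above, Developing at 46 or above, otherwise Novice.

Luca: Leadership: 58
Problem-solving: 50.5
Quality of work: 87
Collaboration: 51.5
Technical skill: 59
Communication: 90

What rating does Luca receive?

Developing

Leadership score 58 ≥ 45: minimum met.
Weighted total:
  Leadership 58 × 0.42 = 24.36
  Problem-solving 50.5 × 0.08 = 4.04
  Quality of work 87 × 0.11 = 9.57
  Collaboration 51.5 × 0.26 = 13.39
  Technical skill 59 × 0.05 = 2.95
  Communication 90 × 0.08 = 7.2
Sum = 61.51
61.51 is ≥ 46 and < 64.5 → Developing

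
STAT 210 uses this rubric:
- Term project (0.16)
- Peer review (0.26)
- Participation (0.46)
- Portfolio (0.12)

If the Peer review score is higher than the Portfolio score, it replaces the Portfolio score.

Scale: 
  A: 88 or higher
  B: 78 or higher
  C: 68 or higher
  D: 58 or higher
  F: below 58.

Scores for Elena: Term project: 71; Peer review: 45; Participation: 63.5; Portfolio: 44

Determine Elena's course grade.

Peer review (45) > Portfolio (44), so Portfolio counts as 45.
Weighted total:
  Term project 71 × 0.16 = 11.36
  Peer review 45 × 0.26 = 11.7
  Participation 63.5 × 0.46 = 29.21
  Portfolio 45 × 0.12 = 5.4
Sum = 57.67
57.67 < 58 → F

F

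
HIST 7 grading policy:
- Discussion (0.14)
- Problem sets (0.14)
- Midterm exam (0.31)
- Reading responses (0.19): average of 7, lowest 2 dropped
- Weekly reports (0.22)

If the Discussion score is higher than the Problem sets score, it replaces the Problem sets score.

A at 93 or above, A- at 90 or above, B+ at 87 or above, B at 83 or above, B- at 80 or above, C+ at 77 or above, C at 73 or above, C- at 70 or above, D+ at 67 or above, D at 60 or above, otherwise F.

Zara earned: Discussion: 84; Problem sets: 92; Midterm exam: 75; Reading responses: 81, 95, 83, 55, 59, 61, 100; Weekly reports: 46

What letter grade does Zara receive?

C

Reading responses: drop 55, 59 → average of remaining 5 = 420/5 = 84
Discussion (84) ≤ Problem sets (92), so Problem sets stays at 92.
Weighted total:
  Discussion 84 × 0.14 = 11.76
  Problem sets 92 × 0.14 = 12.88
  Midterm exam 75 × 0.31 = 23.25
  Reading responses 84 × 0.19 = 15.96
  Weekly reports 46 × 0.22 = 10.12
Sum = 73.97
73.97 is ≥ 73 and < 77 → C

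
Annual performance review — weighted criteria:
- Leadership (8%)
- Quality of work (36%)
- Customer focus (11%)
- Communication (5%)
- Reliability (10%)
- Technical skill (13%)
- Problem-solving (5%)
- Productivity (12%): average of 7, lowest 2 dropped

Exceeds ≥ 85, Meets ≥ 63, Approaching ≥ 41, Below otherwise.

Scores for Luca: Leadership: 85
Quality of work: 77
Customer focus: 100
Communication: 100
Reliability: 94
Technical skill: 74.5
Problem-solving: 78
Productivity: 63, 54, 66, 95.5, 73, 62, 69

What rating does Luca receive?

Productivity: drop 54, 62 → average of remaining 5 = 366.5/5 = 73.3
Weighted total:
  Leadership 85 × 0.08 = 6.8
  Quality of work 77 × 0.36 = 27.72
  Customer focus 100 × 0.11 = 11
  Communication 100 × 0.05 = 5
  Reliability 94 × 0.1 = 9.4
  Technical skill 74.5 × 0.13 = 9.685
  Problem-solving 78 × 0.05 = 3.9
  Productivity 73.3 × 0.12 = 8.796
Sum = 82.301
82.301 is ≥ 63 and < 85 → Meets

Meets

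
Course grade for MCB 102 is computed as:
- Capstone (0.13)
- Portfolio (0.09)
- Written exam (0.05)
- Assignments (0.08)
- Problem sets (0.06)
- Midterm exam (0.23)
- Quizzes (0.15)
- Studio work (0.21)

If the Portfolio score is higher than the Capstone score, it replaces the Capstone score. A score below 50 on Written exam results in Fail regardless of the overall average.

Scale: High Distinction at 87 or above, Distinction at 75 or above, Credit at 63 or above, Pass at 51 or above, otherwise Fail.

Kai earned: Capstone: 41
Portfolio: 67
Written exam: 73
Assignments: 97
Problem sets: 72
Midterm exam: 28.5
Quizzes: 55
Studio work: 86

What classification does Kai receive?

Portfolio (67) > Capstone (41), so Capstone counts as 67.
Written exam score 73 ≥ 50: minimum met.
Weighted total:
  Capstone 67 × 0.13 = 8.71
  Portfolio 67 × 0.09 = 6.03
  Written exam 73 × 0.05 = 3.65
  Assignments 97 × 0.08 = 7.76
  Problem sets 72 × 0.06 = 4.32
  Midterm exam 28.5 × 0.23 = 6.555
  Quizzes 55 × 0.15 = 8.25
  Studio work 86 × 0.21 = 18.06
Sum = 63.335
63.335 is ≥ 63 and < 75 → Credit

Credit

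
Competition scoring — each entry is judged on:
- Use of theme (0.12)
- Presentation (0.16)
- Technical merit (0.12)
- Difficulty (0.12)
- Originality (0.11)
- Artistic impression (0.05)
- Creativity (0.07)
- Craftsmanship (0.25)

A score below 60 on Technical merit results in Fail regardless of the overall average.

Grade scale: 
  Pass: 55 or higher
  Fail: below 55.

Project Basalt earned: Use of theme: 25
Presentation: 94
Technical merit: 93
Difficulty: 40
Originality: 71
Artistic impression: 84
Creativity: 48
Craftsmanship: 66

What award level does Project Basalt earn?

Pass

Technical merit score 93 ≥ 60: minimum met.
Weighted total:
  Use of theme 25 × 0.12 = 3
  Presentation 94 × 0.16 = 15.04
  Technical merit 93 × 0.12 = 11.16
  Difficulty 40 × 0.12 = 4.8
  Originality 71 × 0.11 = 7.81
  Artistic impression 84 × 0.05 = 4.2
  Creativity 48 × 0.07 = 3.36
  Craftsmanship 66 × 0.25 = 16.5
Sum = 65.87
65.87 ≥ 55 → Pass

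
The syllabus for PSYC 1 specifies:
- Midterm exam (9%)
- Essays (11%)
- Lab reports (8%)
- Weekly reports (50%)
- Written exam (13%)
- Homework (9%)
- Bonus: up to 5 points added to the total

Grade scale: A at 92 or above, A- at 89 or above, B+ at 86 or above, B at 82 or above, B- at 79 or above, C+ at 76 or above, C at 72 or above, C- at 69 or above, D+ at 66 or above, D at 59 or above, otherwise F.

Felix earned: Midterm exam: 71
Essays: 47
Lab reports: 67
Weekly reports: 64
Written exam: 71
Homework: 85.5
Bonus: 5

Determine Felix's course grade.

C-

Weighted total:
  Midterm exam 71 × 0.09 = 6.39
  Essays 47 × 0.11 = 5.17
  Lab reports 67 × 0.08 = 5.36
  Weekly reports 64 × 0.5 = 32
  Written exam 71 × 0.13 = 9.23
  Homework 85.5 × 0.09 = 7.695
Sum = 65.845
Bonus: 65.845 + 5 = 70.845
70.845 is ≥ 69 and < 72 → C-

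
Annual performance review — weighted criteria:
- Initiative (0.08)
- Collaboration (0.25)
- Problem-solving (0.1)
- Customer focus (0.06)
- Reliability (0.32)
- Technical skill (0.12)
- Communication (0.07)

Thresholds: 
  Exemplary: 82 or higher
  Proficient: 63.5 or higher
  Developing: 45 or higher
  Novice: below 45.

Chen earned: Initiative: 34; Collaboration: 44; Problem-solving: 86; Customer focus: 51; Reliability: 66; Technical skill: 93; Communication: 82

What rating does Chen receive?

Weighted total:
  Initiative 34 × 0.08 = 2.72
  Collaboration 44 × 0.25 = 11
  Problem-solving 86 × 0.1 = 8.6
  Customer focus 51 × 0.06 = 3.06
  Reliability 66 × 0.32 = 21.12
  Technical skill 93 × 0.12 = 11.16
  Communication 82 × 0.07 = 5.74
Sum = 63.4
63.4 is ≥ 45 and < 63.5 → Developing

Developing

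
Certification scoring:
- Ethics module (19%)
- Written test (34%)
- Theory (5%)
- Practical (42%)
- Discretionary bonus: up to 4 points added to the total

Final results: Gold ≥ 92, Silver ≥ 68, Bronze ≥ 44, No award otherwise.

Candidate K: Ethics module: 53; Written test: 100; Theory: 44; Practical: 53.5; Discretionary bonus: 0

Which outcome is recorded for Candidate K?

Silver

Weighted total:
  Ethics module 53 × 0.19 = 10.07
  Written test 100 × 0.34 = 34
  Theory 44 × 0.05 = 2.2
  Practical 53.5 × 0.42 = 22.47
Sum = 68.74
Discretionary bonus: 68.74 + 0 = 68.74
68.74 is ≥ 68 and < 92 → Silver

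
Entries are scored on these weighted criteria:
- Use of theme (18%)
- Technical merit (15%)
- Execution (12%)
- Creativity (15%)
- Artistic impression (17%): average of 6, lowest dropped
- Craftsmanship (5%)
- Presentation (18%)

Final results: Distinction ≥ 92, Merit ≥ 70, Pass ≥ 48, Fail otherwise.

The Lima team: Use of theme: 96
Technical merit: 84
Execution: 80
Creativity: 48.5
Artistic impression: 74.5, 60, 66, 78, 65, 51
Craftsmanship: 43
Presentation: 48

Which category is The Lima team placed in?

Artistic impression: drop 51 → average of remaining 5 = 343.5/5 = 68.7
Weighted total:
  Use of theme 96 × 0.18 = 17.28
  Technical merit 84 × 0.15 = 12.6
  Execution 80 × 0.12 = 9.6
  Creativity 48.5 × 0.15 = 7.275
  Artistic impression 68.7 × 0.17 = 11.679
  Craftsmanship 43 × 0.05 = 2.15
  Presentation 48 × 0.18 = 8.64
Sum = 69.224
69.224 is ≥ 48 and < 70 → Pass

Pass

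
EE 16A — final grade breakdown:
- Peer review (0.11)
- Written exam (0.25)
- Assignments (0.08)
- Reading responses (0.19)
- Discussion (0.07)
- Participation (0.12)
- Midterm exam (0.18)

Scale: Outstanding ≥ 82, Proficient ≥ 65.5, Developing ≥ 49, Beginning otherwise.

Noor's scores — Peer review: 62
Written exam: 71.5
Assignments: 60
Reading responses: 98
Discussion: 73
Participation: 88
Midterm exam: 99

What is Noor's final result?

Weighted total:
  Peer review 62 × 0.11 = 6.82
  Written exam 71.5 × 0.25 = 17.875
  Assignments 60 × 0.08 = 4.8
  Reading responses 98 × 0.19 = 18.62
  Discussion 73 × 0.07 = 5.11
  Participation 88 × 0.12 = 10.56
  Midterm exam 99 × 0.18 = 17.82
Sum = 81.605
81.605 is ≥ 65.5 and < 82 → Proficient

Proficient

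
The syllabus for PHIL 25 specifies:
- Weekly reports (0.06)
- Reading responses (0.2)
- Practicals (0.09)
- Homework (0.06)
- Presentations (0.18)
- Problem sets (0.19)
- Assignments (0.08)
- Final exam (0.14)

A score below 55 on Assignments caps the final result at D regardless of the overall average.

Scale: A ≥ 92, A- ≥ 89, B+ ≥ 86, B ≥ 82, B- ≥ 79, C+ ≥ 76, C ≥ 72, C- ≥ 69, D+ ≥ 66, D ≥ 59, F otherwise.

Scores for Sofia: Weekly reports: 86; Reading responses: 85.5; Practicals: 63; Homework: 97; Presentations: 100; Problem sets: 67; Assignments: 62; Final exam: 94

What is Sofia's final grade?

Assignments score 62 ≥ 55: minimum met.
Weighted total:
  Weekly reports 86 × 0.06 = 5.16
  Reading responses 85.5 × 0.2 = 17.1
  Practicals 63 × 0.09 = 5.67
  Homework 97 × 0.06 = 5.82
  Presentations 100 × 0.18 = 18
  Problem sets 67 × 0.19 = 12.73
  Assignments 62 × 0.08 = 4.96
  Final exam 94 × 0.14 = 13.16
Sum = 82.6
82.6 is ≥ 82 and < 86 → B

B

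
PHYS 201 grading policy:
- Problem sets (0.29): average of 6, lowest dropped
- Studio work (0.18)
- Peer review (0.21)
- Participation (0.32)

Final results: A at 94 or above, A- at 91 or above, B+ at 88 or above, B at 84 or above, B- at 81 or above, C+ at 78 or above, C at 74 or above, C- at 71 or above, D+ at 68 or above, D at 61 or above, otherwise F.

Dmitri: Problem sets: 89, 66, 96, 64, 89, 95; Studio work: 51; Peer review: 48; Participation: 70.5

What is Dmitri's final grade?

Problem sets: drop 64 → average of remaining 5 = 435/5 = 87
Weighted total:
  Problem sets 87 × 0.29 = 25.23
  Studio work 51 × 0.18 = 9.18
  Peer review 48 × 0.21 = 10.08
  Participation 70.5 × 0.32 = 22.56
Sum = 67.05
67.05 is ≥ 61 and < 68 → D

D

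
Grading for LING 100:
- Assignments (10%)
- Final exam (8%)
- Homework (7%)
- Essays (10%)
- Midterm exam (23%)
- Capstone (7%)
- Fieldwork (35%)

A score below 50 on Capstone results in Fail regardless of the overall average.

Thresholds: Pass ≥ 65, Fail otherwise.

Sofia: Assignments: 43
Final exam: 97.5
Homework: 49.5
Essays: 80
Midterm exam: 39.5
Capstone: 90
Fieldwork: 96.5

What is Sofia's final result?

Capstone score 90 ≥ 50: minimum met.
Weighted total:
  Assignments 43 × 0.1 = 4.3
  Final exam 97.5 × 0.08 = 7.8
  Homework 49.5 × 0.07 = 3.465
  Essays 80 × 0.1 = 8
  Midterm exam 39.5 × 0.23 = 9.085
  Capstone 90 × 0.07 = 6.3
  Fieldwork 96.5 × 0.35 = 33.775
Sum = 72.725
72.725 ≥ 65 → Pass

Pass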